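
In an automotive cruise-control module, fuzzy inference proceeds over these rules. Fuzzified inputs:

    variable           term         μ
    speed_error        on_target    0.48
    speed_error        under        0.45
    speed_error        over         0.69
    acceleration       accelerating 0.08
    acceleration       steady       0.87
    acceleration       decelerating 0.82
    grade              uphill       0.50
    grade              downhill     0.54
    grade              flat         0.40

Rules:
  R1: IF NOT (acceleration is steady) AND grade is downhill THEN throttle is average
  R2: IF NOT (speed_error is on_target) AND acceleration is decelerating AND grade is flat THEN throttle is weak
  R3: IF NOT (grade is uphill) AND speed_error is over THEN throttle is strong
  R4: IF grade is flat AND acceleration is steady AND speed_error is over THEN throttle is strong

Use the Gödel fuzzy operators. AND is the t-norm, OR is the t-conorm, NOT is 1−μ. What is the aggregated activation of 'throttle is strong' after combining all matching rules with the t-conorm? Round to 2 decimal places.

R1: ¬steady=1−0.87=0.13, downhill=0.54; AND[min(a, b)] → w = 0.13
R2: ¬on_target=1−0.48=0.52, decelerating=0.82, flat=0.40; AND[min(a, b)] → w = 0.40
R3: ¬uphill=1−0.50=0.50, over=0.69; AND[min(a, b)] → w = 0.50
R4: flat=0.40, steady=0.87, over=0.69; AND[min(a, b)] → w = 0.40
Rules with consequent 'strong': {R3, R4} → strengths 0.50, 0.40
Aggregate via t-conorm [max(a, b)]: 0.50

0.50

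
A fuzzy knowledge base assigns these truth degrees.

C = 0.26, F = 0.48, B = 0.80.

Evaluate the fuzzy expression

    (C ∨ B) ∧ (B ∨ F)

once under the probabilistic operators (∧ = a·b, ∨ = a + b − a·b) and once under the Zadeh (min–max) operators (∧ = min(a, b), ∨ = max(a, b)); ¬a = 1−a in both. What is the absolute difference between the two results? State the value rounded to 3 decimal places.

0.037

Under probabilistic:
  C ∨ B = a + b − a·b on (0.2600, 0.8000) = 0.8520
  B ∨ F = a + b − a·b on (0.8000, 0.4800) = 0.8960
  (C ∨ B) ∧ (B ∨ F) = a·b on (0.8520, 0.8960) = 0.7634
  → value = 0.7634
Under Zadeh (min–max):
  C ∨ B = max(a, b) on (0.26, 0.80) = 0.80
  B ∨ F = max(a, b) on (0.80, 0.48) = 0.80
  (C ∨ B) ∧ (B ∨ F) = min(a, b) on (0.80, 0.80) = 0.80
  → value = 0.8000
|0.7634 − 0.8000| = 0.037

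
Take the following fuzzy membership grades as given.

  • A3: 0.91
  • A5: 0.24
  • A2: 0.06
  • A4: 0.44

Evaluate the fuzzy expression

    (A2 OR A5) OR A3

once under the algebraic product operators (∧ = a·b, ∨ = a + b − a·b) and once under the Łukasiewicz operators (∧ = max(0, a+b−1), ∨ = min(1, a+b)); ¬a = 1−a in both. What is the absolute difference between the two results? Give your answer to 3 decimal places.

Under algebraic product:
  A2 OR A5 = a + b − a·b on (0.0600, 0.2400) = 0.2856
  (A2 OR A5) OR A3 = a + b − a·b on (0.2856, 0.9100) = 0.9357
  → value = 0.9357
Under Łukasiewicz:
  A2 OR A5 = min(1, a+b) on (0.06, 0.24) = 0.30
  (A2 OR A5) OR A3 = min(1, a+b) on (0.30, 0.91) = 1.00
  → value = 1.0000
|0.9357 − 1.0000| = 0.064

0.064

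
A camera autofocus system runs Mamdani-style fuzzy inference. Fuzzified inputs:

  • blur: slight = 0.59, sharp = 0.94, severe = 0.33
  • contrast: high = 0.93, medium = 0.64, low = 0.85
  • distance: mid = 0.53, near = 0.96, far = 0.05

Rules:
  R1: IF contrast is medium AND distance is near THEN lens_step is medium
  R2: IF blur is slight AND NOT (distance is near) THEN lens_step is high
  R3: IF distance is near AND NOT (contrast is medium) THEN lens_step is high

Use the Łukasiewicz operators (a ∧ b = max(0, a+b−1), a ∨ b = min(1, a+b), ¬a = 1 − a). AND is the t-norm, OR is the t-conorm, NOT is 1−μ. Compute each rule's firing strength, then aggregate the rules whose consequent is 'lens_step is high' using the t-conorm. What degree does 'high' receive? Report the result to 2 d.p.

R1: medium=0.64, near=0.96; AND[max(0, a+b−1)] → w = 0.60
R2: slight=0.59, ¬near=1−0.96=0.04; AND[max(0, a+b−1)] → w = 0.00
R3: near=0.96, ¬medium=1−0.64=0.36; AND[max(0, a+b−1)] → w = 0.32
Rules with consequent 'high': {R2, R3} → strengths 0.00, 0.32
Aggregate via t-conorm [min(1, a+b)]: 0.32

0.32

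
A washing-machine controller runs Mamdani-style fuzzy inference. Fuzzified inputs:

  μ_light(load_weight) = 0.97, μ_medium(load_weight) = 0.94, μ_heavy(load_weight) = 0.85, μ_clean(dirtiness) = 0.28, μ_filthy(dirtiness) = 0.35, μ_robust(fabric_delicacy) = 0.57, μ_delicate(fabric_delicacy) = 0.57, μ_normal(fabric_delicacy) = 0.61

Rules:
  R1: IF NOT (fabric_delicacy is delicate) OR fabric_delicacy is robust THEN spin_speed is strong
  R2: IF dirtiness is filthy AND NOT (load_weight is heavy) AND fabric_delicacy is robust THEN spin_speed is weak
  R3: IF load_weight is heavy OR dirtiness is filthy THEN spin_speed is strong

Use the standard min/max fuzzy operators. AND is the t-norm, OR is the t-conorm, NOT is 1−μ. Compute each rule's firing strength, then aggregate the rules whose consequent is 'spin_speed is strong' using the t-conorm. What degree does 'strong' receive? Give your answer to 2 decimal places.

R1: ¬delicate=1−0.57=0.43, robust=0.57; OR[max(a, b)] → w = 0.57
R2: filthy=0.35, ¬heavy=1−0.85=0.15, robust=0.57; AND[min(a, b)] → w = 0.15
R3: heavy=0.85, filthy=0.35; OR[max(a, b)] → w = 0.85
Rules with consequent 'strong': {R1, R3} → strengths 0.57, 0.85
Aggregate via t-conorm [max(a, b)]: 0.85

0.85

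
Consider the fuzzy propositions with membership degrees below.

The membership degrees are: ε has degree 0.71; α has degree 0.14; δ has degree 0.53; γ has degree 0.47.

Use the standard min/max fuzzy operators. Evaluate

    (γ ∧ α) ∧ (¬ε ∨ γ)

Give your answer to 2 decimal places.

γ ∧ α = min(a, b) on (0.47, 0.14) = 0.14
¬ε = 1 − 0.71 = 0.29
¬ε ∨ γ = max(a, b) on (0.29, 0.47) = 0.47
(γ ∧ α) ∧ (¬ε ∨ γ) = min(a, b) on (0.14, 0.47) = 0.14

0.14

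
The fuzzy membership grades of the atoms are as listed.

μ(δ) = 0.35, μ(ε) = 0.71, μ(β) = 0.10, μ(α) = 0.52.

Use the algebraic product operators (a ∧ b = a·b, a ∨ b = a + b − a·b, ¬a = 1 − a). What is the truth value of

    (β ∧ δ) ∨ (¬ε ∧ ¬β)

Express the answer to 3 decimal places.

β ∧ δ = a·b on (0.1000, 0.3500) = 0.0350
¬ε = 1 − 0.7100 = 0.2900
¬β = 1 − 0.1000 = 0.9000
¬ε ∧ ¬β = a·b on (0.2900, 0.9000) = 0.2610
(β ∧ δ) ∨ (¬ε ∧ ¬β) = a + b − a·b on (0.0350, 0.2610) = 0.2869

0.287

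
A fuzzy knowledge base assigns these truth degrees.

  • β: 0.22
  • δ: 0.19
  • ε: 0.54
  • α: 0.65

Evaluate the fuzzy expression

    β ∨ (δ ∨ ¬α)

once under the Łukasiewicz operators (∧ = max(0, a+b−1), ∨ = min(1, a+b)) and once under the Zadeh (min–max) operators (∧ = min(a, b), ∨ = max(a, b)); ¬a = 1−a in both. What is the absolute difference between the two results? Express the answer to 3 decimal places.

0.410

Under Łukasiewicz:
  ¬α = 1 − 0.65 = 0.35
  δ ∨ ¬α = min(1, a+b) on (0.19, 0.35) = 0.54
  β ∨ (δ ∨ ¬α) = min(1, a+b) on (0.22, 0.54) = 0.76
  → value = 0.7600
Under Zadeh (min–max):
  ¬α = 1 − 0.65 = 0.35
  δ ∨ ¬α = max(a, b) on (0.19, 0.35) = 0.35
  β ∨ (δ ∨ ¬α) = max(a, b) on (0.22, 0.35) = 0.35
  → value = 0.3500
|0.7600 − 0.3500| = 0.410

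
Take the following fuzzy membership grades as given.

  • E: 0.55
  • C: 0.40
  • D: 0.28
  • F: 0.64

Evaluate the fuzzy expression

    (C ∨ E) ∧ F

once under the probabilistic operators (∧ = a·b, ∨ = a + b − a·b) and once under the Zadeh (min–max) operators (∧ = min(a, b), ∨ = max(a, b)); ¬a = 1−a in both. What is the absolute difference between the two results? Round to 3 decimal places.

0.083

Under probabilistic:
  C ∨ E = a + b − a·b on (0.4000, 0.5500) = 0.7300
  (C ∨ E) ∧ F = a·b on (0.7300, 0.6400) = 0.4672
  → value = 0.4672
Under Zadeh (min–max):
  C ∨ E = max(a, b) on (0.40, 0.55) = 0.55
  (C ∨ E) ∧ F = min(a, b) on (0.55, 0.64) = 0.55
  → value = 0.5500
|0.4672 − 0.5500| = 0.083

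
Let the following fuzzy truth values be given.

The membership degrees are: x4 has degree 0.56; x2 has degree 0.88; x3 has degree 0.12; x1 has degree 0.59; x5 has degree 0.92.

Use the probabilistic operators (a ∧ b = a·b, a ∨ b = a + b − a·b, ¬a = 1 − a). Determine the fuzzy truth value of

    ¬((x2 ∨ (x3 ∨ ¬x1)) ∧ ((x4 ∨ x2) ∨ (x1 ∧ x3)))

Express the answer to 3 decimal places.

¬x1 = 1 − 0.5900 = 0.4100
x3 ∨ ¬x1 = a + b − a·b on (0.1200, 0.4100) = 0.4808
x2 ∨ (x3 ∨ ¬x1) = a + b − a·b on (0.8800, 0.4808) = 0.9377
x4 ∨ x2 = a + b − a·b on (0.5600, 0.8800) = 0.9472
x1 ∧ x3 = a·b on (0.5900, 0.1200) = 0.0708
(x4 ∨ x2) ∨ (x1 ∧ x3) = a + b − a·b on (0.9472, 0.0708) = 0.9509
(x2 ∨ (x3 ∨ ¬x1)) ∧ ((x4 ∨ x2) ∨ (x1 ∧ x3)) = a·b on (0.9377, 0.9509) = 0.8917
¬((x2 ∨ (x3 ∨ ¬x1)) ∧ ((x4 ∨ x2) ∨ (x1 ∧ x3))) = 1 − 0.8917 = 0.1083

0.108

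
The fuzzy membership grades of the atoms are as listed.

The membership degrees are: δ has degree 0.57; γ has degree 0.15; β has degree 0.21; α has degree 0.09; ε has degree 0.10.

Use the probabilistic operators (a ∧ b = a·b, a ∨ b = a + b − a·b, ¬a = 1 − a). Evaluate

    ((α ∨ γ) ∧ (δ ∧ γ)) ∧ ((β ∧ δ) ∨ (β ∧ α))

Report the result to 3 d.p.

0.003

α ∨ γ = a + b − a·b on (0.0900, 0.1500) = 0.2265
δ ∧ γ = a·b on (0.5700, 0.1500) = 0.0855
(α ∨ γ) ∧ (δ ∧ γ) = a·b on (0.2265, 0.0855) = 0.0194
β ∧ δ = a·b on (0.2100, 0.5700) = 0.1197
β ∧ α = a·b on (0.2100, 0.0900) = 0.0189
(β ∧ δ) ∨ (β ∧ α) = a + b − a·b on (0.1197, 0.0189) = 0.1363
((α ∨ γ) ∧ (δ ∧ γ)) ∧ ((β ∧ δ) ∨ (β ∧ α)) = a·b on (0.0194, 0.1363) = 0.0026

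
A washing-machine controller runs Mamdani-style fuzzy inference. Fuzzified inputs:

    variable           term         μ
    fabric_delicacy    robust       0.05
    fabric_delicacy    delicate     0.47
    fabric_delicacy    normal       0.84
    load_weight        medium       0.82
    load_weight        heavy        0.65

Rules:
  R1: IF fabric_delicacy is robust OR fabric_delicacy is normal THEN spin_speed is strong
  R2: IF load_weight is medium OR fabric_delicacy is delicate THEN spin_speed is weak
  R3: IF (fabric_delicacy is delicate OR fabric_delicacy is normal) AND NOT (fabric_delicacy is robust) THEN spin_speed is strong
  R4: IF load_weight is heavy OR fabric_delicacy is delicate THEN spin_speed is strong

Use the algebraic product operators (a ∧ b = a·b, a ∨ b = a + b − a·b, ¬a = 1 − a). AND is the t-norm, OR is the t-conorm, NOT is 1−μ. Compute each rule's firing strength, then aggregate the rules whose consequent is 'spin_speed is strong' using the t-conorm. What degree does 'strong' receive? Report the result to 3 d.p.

R1: robust=0.05, normal=0.84; OR[a + b − a·b] → w = 0.8480
R2: medium=0.82, delicate=0.47; OR[a + b − a·b] → w = 0.9046
R3: (delicate=0.47 OR normal=0.84) = 0.9152; AND[a·b] with ¬robust=1−0.05=0.95 → w = 0.8694
R4: heavy=0.65, delicate=0.47; OR[a + b − a·b] → w = 0.8145
Rules with consequent 'strong': {R1, R3, R4} → strengths 0.8480, 0.8694, 0.8145
Aggregate via t-conorm [a + b − a·b]: 0.9963

0.996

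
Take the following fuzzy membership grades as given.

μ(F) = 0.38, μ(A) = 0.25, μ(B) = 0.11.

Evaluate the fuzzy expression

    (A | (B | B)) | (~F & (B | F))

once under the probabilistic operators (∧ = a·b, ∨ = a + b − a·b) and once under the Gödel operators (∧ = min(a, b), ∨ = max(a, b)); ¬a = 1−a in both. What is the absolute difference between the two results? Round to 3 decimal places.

Under probabilistic:
  B | B = a + b − a·b on (0.1100, 0.1100) = 0.2079
  A | (B | B) = a + b − a·b on (0.2500, 0.2079) = 0.4059
  ~F = 1 − 0.3800 = 0.6200
  B | F = a + b − a·b on (0.1100, 0.3800) = 0.4482
  ~F & (B | F) = a·b on (0.6200, 0.4482) = 0.2779
  (A | (B | B)) | (~F & (B | F)) = a + b − a·b on (0.4059, 0.2779) = 0.5710
  → value = 0.5710
Under Gödel:
  B | B = max(a, b) on (0.11, 0.11) = 0.11
  A | (B | B) = max(a, b) on (0.25, 0.11) = 0.25
  ~F = 1 − 0.38 = 0.62
  B | F = max(a, b) on (0.11, 0.38) = 0.38
  ~F & (B | F) = min(a, b) on (0.62, 0.38) = 0.38
  (A | (B | B)) | (~F & (B | F)) = max(a, b) on (0.25, 0.38) = 0.38
  → value = 0.3800
|0.5710 − 0.3800| = 0.191

0.191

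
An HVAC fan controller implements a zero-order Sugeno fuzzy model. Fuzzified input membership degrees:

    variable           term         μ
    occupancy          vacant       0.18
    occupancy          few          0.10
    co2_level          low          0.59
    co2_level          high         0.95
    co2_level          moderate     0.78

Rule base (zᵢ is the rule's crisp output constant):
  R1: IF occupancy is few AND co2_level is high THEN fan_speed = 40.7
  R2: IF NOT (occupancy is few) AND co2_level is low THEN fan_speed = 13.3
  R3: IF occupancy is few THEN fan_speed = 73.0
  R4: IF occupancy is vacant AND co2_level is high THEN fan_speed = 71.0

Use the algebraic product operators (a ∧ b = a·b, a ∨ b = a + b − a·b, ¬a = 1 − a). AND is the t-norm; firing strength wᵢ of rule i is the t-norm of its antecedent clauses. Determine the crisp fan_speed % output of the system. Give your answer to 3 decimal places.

33.857

R1 (z=40.7): few=0.10, high=0.95; AND[a·b] → w = 0.0950
R2 (z=13.3): ¬few=1−0.10=0.90, low=0.59; AND[a·b] → w = 0.5310
R3 (z=73.0): few=0.10 → w = 0.1000
R4 (z=71.0): vacant=0.18, high=0.95; AND[a·b] → w = 0.1710
Weighted average = (0.0950·40.7 + 0.5310·13.3 + 0.1000·73.0 + 0.1710·71.0) / (0.0950 + 0.5310 + 0.1000 + 0.1710)
  = 30.3698 / 0.8970 = 33.857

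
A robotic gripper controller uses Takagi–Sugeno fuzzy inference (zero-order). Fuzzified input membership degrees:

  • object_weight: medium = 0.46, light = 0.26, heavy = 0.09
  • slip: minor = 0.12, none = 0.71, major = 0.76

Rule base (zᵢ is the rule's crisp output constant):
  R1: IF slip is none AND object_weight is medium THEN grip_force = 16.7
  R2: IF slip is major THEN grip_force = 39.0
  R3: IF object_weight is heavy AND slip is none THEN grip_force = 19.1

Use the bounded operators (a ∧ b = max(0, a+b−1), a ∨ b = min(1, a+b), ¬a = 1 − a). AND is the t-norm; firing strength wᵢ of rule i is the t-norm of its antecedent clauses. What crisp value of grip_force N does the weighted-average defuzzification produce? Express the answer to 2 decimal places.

R1 (z=16.7): none=0.71, medium=0.46; AND[max(0, a+b−1)] → w = 0.17
R2 (z=39.0): major=0.76 → w = 0.76
R3 (z=19.1): heavy=0.09, none=0.71; AND[max(0, a+b−1)] → w = 0.00
Weighted average = (0.17·16.7 + 0.76·39.0 + 0.00·19.1) / (0.17 + 0.76 + 0.00)
  = 32.4790 / 0.9300 = 34.92

34.92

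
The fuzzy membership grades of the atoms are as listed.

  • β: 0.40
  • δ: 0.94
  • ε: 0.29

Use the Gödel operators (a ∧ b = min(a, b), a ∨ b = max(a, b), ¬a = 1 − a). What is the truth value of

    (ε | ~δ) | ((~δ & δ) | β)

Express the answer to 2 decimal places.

0.40

~δ = 1 − 0.94 = 0.06
ε | ~δ = max(a, b) on (0.29, 0.06) = 0.29
~δ = 1 − 0.94 = 0.06
~δ & δ = min(a, b) on (0.06, 0.94) = 0.06
(~δ & δ) | β = max(a, b) on (0.06, 0.40) = 0.40
(ε | ~δ) | ((~δ & δ) | β) = max(a, b) on (0.29, 0.40) = 0.40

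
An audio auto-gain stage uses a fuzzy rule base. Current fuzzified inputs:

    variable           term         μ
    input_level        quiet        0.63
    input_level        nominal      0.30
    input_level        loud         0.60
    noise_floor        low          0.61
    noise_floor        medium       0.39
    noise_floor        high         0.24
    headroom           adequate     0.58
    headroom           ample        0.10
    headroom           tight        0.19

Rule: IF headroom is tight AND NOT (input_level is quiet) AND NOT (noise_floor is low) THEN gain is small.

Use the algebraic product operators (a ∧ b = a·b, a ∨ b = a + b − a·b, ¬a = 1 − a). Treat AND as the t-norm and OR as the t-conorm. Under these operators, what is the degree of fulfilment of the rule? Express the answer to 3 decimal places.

0.027

firing strength: tight=0.19, ¬quiet=1−0.63=0.37, ¬low=1−0.61=0.39; AND[a·b] → w = 0.0274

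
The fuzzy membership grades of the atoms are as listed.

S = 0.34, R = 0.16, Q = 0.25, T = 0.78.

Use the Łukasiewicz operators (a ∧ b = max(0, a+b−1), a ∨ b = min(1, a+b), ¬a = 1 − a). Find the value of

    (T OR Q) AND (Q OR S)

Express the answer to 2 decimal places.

T OR Q = min(1, a+b) on (0.78, 0.25) = 1.00
Q OR S = min(1, a+b) on (0.25, 0.34) = 0.59
(T OR Q) AND (Q OR S) = max(0, a+b−1) on (1.00, 0.59) = 0.59

0.59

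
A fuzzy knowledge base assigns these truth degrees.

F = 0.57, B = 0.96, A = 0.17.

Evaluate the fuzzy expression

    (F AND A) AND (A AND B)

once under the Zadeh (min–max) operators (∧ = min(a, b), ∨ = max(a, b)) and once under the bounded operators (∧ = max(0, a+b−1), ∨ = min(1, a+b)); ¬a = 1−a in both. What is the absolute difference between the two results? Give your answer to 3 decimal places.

0.170

Under Zadeh (min–max):
  F AND A = min(a, b) on (0.57, 0.17) = 0.17
  A AND B = min(a, b) on (0.17, 0.96) = 0.17
  (F AND A) AND (A AND B) = min(a, b) on (0.17, 0.17) = 0.17
  → value = 0.1700
Under bounded:
  F AND A = max(0, a+b−1) on (0.57, 0.17) = 0.00
  A AND B = max(0, a+b−1) on (0.17, 0.96) = 0.13
  (F AND A) AND (A AND B) = max(0, a+b−1) on (0.00, 0.13) = 0.00
  → value = 0.0000
|0.1700 − 0.0000| = 0.170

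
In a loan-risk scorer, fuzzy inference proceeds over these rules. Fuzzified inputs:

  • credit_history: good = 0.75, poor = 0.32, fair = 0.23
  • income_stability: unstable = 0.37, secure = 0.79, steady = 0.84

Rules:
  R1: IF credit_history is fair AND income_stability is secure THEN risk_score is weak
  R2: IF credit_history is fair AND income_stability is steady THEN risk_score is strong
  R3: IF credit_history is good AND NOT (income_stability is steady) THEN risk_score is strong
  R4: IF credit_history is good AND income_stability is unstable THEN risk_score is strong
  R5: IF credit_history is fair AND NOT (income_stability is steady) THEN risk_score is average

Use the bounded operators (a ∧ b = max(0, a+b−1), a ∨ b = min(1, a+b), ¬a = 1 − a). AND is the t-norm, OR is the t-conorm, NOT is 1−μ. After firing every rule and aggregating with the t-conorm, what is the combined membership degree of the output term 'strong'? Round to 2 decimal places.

R1: fair=0.23, secure=0.79; AND[max(0, a+b−1)] → w = 0.02
R2: fair=0.23, steady=0.84; AND[max(0, a+b−1)] → w = 0.07
R3: good=0.75, ¬steady=1−0.84=0.16; AND[max(0, a+b−1)] → w = 0.00
R4: good=0.75, unstable=0.37; AND[max(0, a+b−1)] → w = 0.12
R5: fair=0.23, ¬steady=1−0.84=0.16; AND[max(0, a+b−1)] → w = 0.00
Rules with consequent 'strong': {R2, R3, R4} → strengths 0.07, 0.00, 0.12
Aggregate via t-conorm [min(1, a+b)]: 0.19

0.19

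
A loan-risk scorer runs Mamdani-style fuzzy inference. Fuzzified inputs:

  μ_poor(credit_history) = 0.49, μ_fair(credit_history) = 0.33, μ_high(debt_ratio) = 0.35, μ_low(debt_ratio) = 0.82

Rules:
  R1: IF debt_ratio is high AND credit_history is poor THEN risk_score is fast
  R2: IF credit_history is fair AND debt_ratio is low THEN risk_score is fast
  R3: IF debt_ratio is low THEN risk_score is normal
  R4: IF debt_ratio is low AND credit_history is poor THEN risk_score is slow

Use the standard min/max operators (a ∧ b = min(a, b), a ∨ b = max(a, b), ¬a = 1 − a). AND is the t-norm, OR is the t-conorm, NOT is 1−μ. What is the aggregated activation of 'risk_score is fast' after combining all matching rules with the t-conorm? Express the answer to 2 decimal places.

R1: high=0.35, poor=0.49; AND[min(a, b)] → w = 0.35
R2: fair=0.33, low=0.82; AND[min(a, b)] → w = 0.33
R3: low=0.82 → w = 0.82
R4: low=0.82, poor=0.49; AND[min(a, b)] → w = 0.49
Rules with consequent 'fast': {R1, R2} → strengths 0.35, 0.33
Aggregate via t-conorm [max(a, b)]: 0.35

0.35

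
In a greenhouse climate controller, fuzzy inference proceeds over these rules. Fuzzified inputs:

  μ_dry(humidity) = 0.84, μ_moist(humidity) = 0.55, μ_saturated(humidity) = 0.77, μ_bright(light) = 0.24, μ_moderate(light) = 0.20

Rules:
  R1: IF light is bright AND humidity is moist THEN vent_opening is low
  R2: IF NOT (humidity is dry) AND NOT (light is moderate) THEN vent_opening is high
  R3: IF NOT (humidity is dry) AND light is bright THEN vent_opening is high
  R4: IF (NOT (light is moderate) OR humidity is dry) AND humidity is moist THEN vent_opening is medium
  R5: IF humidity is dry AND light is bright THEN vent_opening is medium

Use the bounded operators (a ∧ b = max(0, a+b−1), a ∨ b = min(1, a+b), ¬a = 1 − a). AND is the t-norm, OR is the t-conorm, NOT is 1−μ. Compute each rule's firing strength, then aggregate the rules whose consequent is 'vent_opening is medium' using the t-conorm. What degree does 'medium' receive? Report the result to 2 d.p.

R1: bright=0.24, moist=0.55; AND[max(0, a+b−1)] → w = 0.00
R2: ¬dry=1−0.84=0.16, ¬moderate=1−0.20=0.80; AND[max(0, a+b−1)] → w = 0.00
R3: ¬dry=1−0.84=0.16, bright=0.24; AND[max(0, a+b−1)] → w = 0.00
R4: (¬moderate=1−0.20=0.80 OR dry=0.84) = 1.00; AND[max(0, a+b−1)] with moist=0.55 → w = 0.55
R5: dry=0.84, bright=0.24; AND[max(0, a+b−1)] → w = 0.08
Rules with consequent 'medium': {R4, R5} → strengths 0.55, 0.08
Aggregate via t-conorm [min(1, a+b)]: 0.63

0.63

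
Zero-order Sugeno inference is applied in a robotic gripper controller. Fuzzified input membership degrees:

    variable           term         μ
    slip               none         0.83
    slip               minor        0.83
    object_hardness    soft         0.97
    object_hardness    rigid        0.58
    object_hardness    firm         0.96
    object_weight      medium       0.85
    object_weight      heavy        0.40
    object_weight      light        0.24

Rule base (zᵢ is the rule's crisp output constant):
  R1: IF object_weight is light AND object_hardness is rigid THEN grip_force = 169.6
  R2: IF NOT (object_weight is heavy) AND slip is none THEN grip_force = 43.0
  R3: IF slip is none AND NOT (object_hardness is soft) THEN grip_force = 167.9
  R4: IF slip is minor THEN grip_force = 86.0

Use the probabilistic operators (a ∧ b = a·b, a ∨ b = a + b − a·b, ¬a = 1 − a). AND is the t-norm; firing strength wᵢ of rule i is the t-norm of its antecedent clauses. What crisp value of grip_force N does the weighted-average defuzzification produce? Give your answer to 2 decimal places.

80.81

R1 (z=169.6): light=0.24, rigid=0.58; AND[a·b] → w = 0.1392
R2 (z=43.0): ¬heavy=1−0.40=0.60, none=0.83; AND[a·b] → w = 0.4980
R3 (z=167.9): none=0.83, ¬soft=1−0.97=0.03; AND[a·b] → w = 0.0249
R4 (z=86.0): minor=0.83 → w = 0.8300
Weighted average = (0.1392·169.6 + 0.4980·43.0 + 0.0249·167.9 + 0.8300·86.0) / (0.1392 + 0.4980 + 0.0249 + 0.8300)
  = 120.5830 / 1.4921 = 80.81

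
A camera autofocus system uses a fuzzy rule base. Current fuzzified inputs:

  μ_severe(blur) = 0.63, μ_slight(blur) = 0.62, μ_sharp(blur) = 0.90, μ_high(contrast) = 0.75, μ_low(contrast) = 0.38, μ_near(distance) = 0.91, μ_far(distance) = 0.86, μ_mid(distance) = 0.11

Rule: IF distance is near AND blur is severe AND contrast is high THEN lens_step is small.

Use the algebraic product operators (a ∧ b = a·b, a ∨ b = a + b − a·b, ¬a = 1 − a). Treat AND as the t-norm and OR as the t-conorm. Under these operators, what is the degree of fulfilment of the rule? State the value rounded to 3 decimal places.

0.430

firing strength: near=0.91, severe=0.63, high=0.75; AND[a·b] → w = 0.4300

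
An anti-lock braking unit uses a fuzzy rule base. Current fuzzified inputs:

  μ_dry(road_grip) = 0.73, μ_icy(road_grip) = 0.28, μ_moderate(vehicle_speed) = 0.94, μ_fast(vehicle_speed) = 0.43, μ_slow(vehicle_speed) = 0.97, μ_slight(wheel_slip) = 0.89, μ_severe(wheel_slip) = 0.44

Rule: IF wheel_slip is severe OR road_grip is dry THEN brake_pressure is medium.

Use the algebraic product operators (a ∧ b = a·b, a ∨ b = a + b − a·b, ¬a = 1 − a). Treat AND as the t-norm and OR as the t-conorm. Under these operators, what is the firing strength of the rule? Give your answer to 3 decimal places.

firing strength: severe=0.44, dry=0.73; OR[a + b − a·b] → w = 0.8488

0.849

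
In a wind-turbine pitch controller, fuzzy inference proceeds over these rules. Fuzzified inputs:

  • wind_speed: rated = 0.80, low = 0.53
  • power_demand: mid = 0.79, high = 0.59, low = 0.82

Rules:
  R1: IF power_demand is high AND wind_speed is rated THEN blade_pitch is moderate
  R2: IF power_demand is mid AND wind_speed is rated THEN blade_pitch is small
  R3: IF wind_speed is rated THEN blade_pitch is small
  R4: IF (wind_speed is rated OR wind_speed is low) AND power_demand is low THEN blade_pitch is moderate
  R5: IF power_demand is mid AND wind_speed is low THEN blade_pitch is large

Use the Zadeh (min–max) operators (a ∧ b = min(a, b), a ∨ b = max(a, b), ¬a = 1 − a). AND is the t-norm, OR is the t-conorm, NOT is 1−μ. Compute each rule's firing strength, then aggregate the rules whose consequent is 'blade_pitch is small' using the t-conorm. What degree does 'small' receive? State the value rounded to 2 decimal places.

R1: high=0.59, rated=0.80; AND[min(a, b)] → w = 0.59
R2: mid=0.79, rated=0.80; AND[min(a, b)] → w = 0.79
R3: rated=0.80 → w = 0.80
R4: (rated=0.80 OR low=0.53) = 0.80; AND[min(a, b)] with low=0.82 → w = 0.80
R5: mid=0.79, low=0.53; AND[min(a, b)] → w = 0.53
Rules with consequent 'small': {R2, R3} → strengths 0.79, 0.80
Aggregate via t-conorm [max(a, b)]: 0.80

0.80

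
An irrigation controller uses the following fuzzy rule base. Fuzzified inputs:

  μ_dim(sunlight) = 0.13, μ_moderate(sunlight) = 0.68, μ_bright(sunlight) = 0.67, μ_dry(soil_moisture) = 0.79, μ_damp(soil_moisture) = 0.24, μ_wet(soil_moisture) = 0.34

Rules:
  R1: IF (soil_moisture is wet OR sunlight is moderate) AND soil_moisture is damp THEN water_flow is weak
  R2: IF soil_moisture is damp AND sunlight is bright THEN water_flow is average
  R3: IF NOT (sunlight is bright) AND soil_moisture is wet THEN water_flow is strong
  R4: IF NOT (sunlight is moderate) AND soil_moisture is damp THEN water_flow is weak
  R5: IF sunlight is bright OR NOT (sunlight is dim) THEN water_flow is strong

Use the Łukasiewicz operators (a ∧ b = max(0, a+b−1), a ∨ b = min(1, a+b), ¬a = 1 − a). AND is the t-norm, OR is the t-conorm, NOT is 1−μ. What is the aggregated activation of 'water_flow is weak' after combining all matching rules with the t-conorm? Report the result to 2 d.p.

R1: (wet=0.34 OR moderate=0.68) = 1.00; AND[max(0, a+b−1)] with damp=0.24 → w = 0.24
R2: damp=0.24, bright=0.67; AND[max(0, a+b−1)] → w = 0.00
R3: ¬bright=1−0.67=0.33, wet=0.34; AND[max(0, a+b−1)] → w = 0.00
R4: ¬moderate=1−0.68=0.32, damp=0.24; AND[max(0, a+b−1)] → w = 0.00
R5: bright=0.67, ¬dim=1−0.13=0.87; OR[min(1, a+b)] → w = 1.00
Rules with consequent 'weak': {R1, R4} → strengths 0.24, 0.00
Aggregate via t-conorm [min(1, a+b)]: 0.24

0.24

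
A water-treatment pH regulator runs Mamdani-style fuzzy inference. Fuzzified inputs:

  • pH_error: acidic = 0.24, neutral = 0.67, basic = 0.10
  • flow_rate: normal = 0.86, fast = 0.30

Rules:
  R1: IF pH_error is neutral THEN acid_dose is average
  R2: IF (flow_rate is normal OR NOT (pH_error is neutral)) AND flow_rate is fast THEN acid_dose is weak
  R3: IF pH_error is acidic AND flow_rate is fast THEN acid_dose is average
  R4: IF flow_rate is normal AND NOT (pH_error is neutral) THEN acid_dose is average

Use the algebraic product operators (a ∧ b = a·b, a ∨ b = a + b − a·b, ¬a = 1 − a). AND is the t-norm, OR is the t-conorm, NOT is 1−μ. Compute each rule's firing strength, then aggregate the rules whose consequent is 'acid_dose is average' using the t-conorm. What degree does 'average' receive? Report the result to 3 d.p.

R1: neutral=0.67 → w = 0.6700
R2: (normal=0.86 OR ¬neutral=1−0.67=0.33) = 0.9062; AND[a·b] with fast=0.30 → w = 0.2719
R3: acidic=0.24, fast=0.30; AND[a·b] → w = 0.0720
R4: normal=0.86, ¬neutral=1−0.67=0.33; AND[a·b] → w = 0.2838
Rules with consequent 'average': {R1, R3, R4} → strengths 0.6700, 0.0720, 0.2838
Aggregate via t-conorm [a + b − a·b]: 0.7807

0.781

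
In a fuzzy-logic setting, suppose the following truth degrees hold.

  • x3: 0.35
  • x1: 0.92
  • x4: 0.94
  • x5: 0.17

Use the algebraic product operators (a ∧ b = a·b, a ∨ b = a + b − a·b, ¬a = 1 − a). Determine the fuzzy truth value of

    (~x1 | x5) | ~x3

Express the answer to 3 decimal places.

0.733

~x1 = 1 − 0.9200 = 0.0800
~x1 | x5 = a + b − a·b on (0.0800, 0.1700) = 0.2364
~x3 = 1 − 0.3500 = 0.6500
(~x1 | x5) | ~x3 = a + b − a·b on (0.2364, 0.6500) = 0.7327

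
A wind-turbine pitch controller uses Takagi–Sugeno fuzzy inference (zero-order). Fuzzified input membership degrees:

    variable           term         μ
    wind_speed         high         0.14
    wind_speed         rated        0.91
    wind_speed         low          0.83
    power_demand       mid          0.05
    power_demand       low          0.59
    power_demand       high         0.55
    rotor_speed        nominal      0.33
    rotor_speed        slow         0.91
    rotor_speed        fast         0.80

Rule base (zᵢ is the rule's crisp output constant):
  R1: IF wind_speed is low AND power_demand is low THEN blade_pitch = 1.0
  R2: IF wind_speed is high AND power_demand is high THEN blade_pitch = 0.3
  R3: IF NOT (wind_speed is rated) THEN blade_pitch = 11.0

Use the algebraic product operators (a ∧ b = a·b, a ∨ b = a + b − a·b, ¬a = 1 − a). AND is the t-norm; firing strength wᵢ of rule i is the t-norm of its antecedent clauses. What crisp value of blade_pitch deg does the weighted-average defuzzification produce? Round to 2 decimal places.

R1 (z=1.0): low=0.83, low=0.59; AND[a·b] → w = 0.4897
R2 (z=0.3): high=0.14, high=0.55; AND[a·b] → w = 0.0770
R3 (z=11.0): ¬rated=1−0.91=0.09 → w = 0.0900
Weighted average = (0.4897·1.0 + 0.0770·0.3 + 0.0900·11.0) / (0.4897 + 0.0770 + 0.0900)
  = 1.5028 / 0.6567 = 2.29

2.29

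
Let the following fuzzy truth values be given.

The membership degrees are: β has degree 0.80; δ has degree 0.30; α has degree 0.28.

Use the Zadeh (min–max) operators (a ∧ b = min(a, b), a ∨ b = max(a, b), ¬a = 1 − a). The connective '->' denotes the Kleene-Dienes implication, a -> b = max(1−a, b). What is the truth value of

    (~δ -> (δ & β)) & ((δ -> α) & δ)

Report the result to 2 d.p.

~δ = 1 − 0.30 = 0.70
δ & β = min(a, b) on (0.30, 0.80) = 0.30
~δ -> (δ & β)  [Kleene-Dienes: max(1−a, b)] with a=0.70, b=0.30 → 0.30
δ -> α  [Kleene-Dienes: max(1−a, b)] with a=0.30, b=0.28 → 0.70
(δ -> α) & δ = min(a, b) on (0.70, 0.30) = 0.30
(~δ -> (δ & β)) & ((δ -> α) & δ) = min(a, b) on (0.30, 0.30) = 0.30

0.30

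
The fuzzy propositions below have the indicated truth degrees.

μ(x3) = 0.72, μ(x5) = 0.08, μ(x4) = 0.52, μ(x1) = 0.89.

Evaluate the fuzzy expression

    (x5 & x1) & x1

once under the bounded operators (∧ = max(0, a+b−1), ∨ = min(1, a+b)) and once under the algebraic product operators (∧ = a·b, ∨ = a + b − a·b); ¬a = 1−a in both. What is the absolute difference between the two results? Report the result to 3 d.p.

Under bounded:
  x5 & x1 = max(0, a+b−1) on (0.08, 0.89) = 0.00
  (x5 & x1) & x1 = max(0, a+b−1) on (0.00, 0.89) = 0.00
  → value = 0.0000
Under algebraic product:
  x5 & x1 = a·b on (0.0800, 0.8900) = 0.0712
  (x5 & x1) & x1 = a·b on (0.0712, 0.8900) = 0.0634
  → value = 0.0634
|0.0000 − 0.0634| = 0.063

0.063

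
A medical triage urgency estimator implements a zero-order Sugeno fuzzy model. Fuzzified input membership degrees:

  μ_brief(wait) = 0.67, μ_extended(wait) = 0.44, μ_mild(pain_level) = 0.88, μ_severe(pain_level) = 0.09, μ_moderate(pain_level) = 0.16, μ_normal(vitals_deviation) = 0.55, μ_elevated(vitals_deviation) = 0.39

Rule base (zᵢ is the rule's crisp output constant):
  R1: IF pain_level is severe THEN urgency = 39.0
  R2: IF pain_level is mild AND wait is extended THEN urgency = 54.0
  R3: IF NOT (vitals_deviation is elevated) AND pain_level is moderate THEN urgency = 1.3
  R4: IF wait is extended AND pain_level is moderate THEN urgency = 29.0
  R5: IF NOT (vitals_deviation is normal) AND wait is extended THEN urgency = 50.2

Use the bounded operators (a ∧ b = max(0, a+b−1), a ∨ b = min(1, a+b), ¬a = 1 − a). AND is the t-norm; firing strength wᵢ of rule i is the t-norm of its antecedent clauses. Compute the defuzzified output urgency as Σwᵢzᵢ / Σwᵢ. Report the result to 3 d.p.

R1 (z=39.0): severe=0.09 → w = 0.09
R2 (z=54.0): mild=0.88, extended=0.44; AND[max(0, a+b−1)] → w = 0.32
R3 (z=1.3): ¬elevated=1−0.39=0.61, moderate=0.16; AND[max(0, a+b−1)] → w = 0.00
R4 (z=29.0): extended=0.44, moderate=0.16; AND[max(0, a+b−1)] → w = 0.00
R5 (z=50.2): ¬normal=1−0.55=0.45, extended=0.44; AND[max(0, a+b−1)] → w = 0.00
Weighted average = (0.09·39.0 + 0.32·54.0 + 0.00·1.3 + 0.00·29.0 + 0.00·50.2) / (0.09 + 0.32 + 0.00 + 0.00 + 0.00)
  = 20.7900 / 0.4100 = 50.707

50.707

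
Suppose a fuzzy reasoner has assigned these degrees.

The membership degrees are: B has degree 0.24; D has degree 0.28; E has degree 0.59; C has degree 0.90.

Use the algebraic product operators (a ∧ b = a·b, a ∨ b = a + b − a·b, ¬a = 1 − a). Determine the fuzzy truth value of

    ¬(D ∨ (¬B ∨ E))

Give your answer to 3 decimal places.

¬B = 1 − 0.2400 = 0.7600
¬B ∨ E = a + b − a·b on (0.7600, 0.5900) = 0.9016
D ∨ (¬B ∨ E) = a + b − a·b on (0.2800, 0.9016) = 0.9292
¬(D ∨ (¬B ∨ E)) = 1 − 0.9292 = 0.0708

0.071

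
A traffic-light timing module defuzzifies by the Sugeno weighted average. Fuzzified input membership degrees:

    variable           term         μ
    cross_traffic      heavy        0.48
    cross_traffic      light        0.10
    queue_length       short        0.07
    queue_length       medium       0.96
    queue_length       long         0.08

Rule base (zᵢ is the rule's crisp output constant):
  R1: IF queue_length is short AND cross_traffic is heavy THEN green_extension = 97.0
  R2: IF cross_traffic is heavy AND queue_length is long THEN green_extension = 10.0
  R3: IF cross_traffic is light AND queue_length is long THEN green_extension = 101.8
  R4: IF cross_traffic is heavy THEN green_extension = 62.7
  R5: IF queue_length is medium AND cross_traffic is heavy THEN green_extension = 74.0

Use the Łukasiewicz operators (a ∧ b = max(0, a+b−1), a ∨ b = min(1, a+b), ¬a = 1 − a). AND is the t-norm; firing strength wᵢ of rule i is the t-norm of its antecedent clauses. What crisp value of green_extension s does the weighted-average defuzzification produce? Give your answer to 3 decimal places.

R1 (z=97.0): short=0.07, heavy=0.48; AND[max(0, a+b−1)] → w = 0.00
R2 (z=10.0): heavy=0.48, long=0.08; AND[max(0, a+b−1)] → w = 0.00
R3 (z=101.8): light=0.10, long=0.08; AND[max(0, a+b−1)] → w = 0.00
R4 (z=62.7): heavy=0.48 → w = 0.48
R5 (z=74.0): medium=0.96, heavy=0.48; AND[max(0, a+b−1)] → w = 0.44
Weighted average = (0.00·97.0 + 0.00·10.0 + 0.00·101.8 + 0.48·62.7 + 0.44·74.0) / (0.00 + 0.00 + 0.00 + 0.48 + 0.44)
  = 62.6560 / 0.9200 = 68.104

68.104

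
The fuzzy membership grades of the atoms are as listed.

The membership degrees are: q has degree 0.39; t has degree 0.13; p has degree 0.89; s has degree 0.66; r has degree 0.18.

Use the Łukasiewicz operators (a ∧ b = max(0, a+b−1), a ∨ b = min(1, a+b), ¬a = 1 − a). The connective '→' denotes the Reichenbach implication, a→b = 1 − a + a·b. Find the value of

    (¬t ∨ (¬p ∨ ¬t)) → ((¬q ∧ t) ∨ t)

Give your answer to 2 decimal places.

¬t = 1 − 0.13 = 0.87
¬p = 1 − 0.89 = 0.11
¬t = 1 − 0.13 = 0.87
¬p ∨ ¬t = min(1, a+b) on (0.11, 0.87) = 0.98
¬t ∨ (¬p ∨ ¬t) = min(1, a+b) on (0.87, 0.98) = 1.00
¬q = 1 − 0.39 = 0.61
¬q ∧ t = max(0, a+b−1) on (0.61, 0.13) = 0.00
(¬q ∧ t) ∨ t = min(1, a+b) on (0.00, 0.13) = 0.13
(¬t ∨ (¬p ∨ ¬t)) → ((¬q ∧ t) ∨ t)  [Reichenbach: 1 − a + a·b] with a=1.00, b=0.13 → 0.13

0.13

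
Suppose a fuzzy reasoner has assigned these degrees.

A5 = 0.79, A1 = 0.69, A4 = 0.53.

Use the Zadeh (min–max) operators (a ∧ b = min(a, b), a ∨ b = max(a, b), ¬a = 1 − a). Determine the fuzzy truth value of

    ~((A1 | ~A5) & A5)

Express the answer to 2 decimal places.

0.31

~A5 = 1 − 0.79 = 0.21
A1 | ~A5 = max(a, b) on (0.69, 0.21) = 0.69
(A1 | ~A5) & A5 = min(a, b) on (0.69, 0.79) = 0.69
~((A1 | ~A5) & A5) = 1 − 0.69 = 0.31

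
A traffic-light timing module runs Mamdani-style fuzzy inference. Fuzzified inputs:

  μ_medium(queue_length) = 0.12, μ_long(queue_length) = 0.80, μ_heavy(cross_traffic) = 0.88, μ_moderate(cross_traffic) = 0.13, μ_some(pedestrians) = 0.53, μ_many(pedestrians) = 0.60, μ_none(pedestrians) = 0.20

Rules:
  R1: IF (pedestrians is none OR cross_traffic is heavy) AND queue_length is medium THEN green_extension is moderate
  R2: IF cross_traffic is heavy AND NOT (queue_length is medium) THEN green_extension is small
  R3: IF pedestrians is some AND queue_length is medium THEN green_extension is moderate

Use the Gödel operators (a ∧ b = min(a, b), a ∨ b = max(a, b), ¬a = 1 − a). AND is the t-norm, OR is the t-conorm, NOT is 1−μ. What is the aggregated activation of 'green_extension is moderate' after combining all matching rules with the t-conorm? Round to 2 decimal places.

0.12

R1: (none=0.20 OR heavy=0.88) = 0.88; AND[min(a, b)] with medium=0.12 → w = 0.12
R2: heavy=0.88, ¬medium=1−0.12=0.88; AND[min(a, b)] → w = 0.88
R3: some=0.53, medium=0.12; AND[min(a, b)] → w = 0.12
Rules with consequent 'moderate': {R1, R3} → strengths 0.12, 0.12
Aggregate via t-conorm [max(a, b)]: 0.12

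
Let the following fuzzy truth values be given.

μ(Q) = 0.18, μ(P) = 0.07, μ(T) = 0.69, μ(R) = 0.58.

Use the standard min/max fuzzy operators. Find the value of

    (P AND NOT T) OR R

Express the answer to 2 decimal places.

NOT T = 1 − 0.69 = 0.31
P AND NOT T = min(a, b) on (0.07, 0.31) = 0.07
(P AND NOT T) OR R = max(a, b) on (0.07, 0.58) = 0.58

0.58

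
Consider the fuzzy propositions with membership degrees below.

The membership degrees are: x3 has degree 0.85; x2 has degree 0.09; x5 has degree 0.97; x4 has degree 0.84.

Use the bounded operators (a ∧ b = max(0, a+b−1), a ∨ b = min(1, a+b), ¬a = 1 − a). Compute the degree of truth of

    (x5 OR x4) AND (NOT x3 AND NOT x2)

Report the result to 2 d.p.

0.06

x5 OR x4 = min(1, a+b) on (0.97, 0.84) = 1.00
NOT x3 = 1 − 0.85 = 0.15
NOT x2 = 1 − 0.09 = 0.91
NOT x3 AND NOT x2 = max(0, a+b−1) on (0.15, 0.91) = 0.06
(x5 OR x4) AND (NOT x3 AND NOT x2) = max(0, a+b−1) on (1.00, 0.06) = 0.06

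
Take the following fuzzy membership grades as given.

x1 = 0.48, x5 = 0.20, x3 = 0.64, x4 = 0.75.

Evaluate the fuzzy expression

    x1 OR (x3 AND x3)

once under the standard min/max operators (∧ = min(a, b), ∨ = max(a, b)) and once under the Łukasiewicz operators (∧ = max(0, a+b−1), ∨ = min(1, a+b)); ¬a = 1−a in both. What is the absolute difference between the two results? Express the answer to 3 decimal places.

Under standard min/max:
  x3 AND x3 = min(a, b) on (0.64, 0.64) = 0.64
  x1 OR (x3 AND x3) = max(a, b) on (0.48, 0.64) = 0.64
  → value = 0.6400
Under Łukasiewicz:
  x3 AND x3 = max(0, a+b−1) on (0.64, 0.64) = 0.28
  x1 OR (x3 AND x3) = min(1, a+b) on (0.48, 0.28) = 0.76
  → value = 0.7600
|0.6400 − 0.7600| = 0.120

0.120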